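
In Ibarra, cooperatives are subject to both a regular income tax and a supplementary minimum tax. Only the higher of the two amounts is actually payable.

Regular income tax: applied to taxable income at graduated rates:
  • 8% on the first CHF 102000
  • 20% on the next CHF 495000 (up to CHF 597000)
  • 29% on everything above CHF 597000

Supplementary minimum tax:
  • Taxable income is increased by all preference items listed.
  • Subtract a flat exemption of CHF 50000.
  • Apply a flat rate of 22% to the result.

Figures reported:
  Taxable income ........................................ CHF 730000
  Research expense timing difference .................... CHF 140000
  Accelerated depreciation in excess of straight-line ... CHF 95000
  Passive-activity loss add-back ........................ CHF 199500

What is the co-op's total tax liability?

CHF 245190

Regular income tax:
  CHF 102000 × 8% = CHF 8160
  CHF 495000 × 20% = CHF 99000
  CHF 133000 × 29% = CHF 38570
  → CHF 145730

Supplementary minimum tax:
  Adjusted income: CHF 730000 + CHF 140000 + CHF 95000 + CHF 199500 = CHF 1164500
  Less exemption CHF 50000 → base CHF 1114500
  CHF 1114500 × 22% = CHF 245190

CHF 245190 > CHF 145730, so the supplementary minimum tax is the binding amount.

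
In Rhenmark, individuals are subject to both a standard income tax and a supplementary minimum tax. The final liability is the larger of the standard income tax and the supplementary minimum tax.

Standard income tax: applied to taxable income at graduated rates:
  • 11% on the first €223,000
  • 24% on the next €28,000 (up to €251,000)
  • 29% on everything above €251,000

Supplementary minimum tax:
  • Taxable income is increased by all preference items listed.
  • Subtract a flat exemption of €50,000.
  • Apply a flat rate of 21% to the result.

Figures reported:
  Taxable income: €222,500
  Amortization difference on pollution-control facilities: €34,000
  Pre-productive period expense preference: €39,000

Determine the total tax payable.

Standard income tax:
  €222,500 × 11% = €24,475

Supplementary minimum tax:
  Adjusted income: €222,500 + €34,000 + €39,000 = €295,500
  Less exemption €50,000 → base €245,500
  €245,500 × 21% = €51,555

€51,555 > €24,475, so the supplementary minimum tax is the binding amount.

€51,555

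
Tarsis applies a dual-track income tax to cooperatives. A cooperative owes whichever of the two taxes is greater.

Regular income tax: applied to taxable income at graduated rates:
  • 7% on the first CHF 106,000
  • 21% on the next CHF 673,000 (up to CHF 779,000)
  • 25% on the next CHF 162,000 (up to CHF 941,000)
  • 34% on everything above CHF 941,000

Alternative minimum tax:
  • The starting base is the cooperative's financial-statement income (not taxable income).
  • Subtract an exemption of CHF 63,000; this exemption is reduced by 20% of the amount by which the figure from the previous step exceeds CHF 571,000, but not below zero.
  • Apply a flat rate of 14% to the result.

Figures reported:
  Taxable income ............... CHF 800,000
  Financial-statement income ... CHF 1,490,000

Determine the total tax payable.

CHF 208,600

Regular income tax:
  CHF 106,000 × 7% = CHF 7,420
  CHF 673,000 × 21% = CHF 141,330
  CHF 21,000 × 25% = CHF 5,250
  → CHF 154,000

Alternative minimum tax:
  Base (financial-statement income): CHF 1,490,000
  Exemption: 20% × (CHF 1,490,000 − CHF 571,000) = CHF 183,800 ≥ CHF 63,000, so the exemption is fully phased out
  Base: CHF 1,490,000 − CHF 0 = CHF 1,490,000
  CHF 1,490,000 × 14% = CHF 208,600

CHF 208,600 > CHF 154,000, so the alternative minimum tax is the binding amount.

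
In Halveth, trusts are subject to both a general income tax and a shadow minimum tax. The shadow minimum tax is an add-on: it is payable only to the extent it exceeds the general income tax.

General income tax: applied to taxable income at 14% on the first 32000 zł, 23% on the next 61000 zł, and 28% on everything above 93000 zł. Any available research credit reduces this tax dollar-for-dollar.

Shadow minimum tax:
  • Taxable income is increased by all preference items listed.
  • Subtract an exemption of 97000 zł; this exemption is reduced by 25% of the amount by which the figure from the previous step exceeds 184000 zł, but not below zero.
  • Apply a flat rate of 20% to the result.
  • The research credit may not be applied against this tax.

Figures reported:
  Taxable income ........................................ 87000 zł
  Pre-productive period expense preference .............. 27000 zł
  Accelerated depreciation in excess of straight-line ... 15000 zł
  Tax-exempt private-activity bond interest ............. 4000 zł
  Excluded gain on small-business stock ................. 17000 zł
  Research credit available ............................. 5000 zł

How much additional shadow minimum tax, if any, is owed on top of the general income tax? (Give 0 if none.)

0 zł

General income tax:
  32000 zł × 14% = 4480 zł
  55000 zł × 23% = 12650 zł
  → 17130 zł
  Less research credit 5000 zł → 12130 zł

Shadow minimum tax:
  Adjusted income: 87000 zł + 27000 zł + 15000 zł + 4000 zł + 17000 zł = 150000 zł
  Exemption: 150000 zł ≤ 184000 zł, so full 97000 zł applies
  Base: 150000 zł − 97000 zł = 53000 zł
  53000 zł × 20% = 10600 zł

10600 zł ≤ 12130 zł, so no add-on is due.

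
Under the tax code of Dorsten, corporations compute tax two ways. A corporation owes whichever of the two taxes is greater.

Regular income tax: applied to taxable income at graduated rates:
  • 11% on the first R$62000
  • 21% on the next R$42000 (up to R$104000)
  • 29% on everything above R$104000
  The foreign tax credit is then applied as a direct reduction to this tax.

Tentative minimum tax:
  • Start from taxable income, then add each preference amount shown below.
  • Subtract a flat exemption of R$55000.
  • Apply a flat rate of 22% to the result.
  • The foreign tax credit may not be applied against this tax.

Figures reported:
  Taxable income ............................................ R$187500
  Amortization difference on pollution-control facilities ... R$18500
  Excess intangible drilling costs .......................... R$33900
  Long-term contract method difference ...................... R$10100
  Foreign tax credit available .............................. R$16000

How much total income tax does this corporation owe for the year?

Tentative minimum tax:
  Adjusted income: R$187500 + R$18500 + R$33900 + R$10100 = R$250000
  Less exemption R$55000 → base R$195000
  R$195000 × 22% = R$42900

Regular income tax:
  R$62000 × 11% = R$6820
  R$42000 × 21% = R$8820
  R$83500 × 29% = R$24215
  → R$39855
  Less foreign tax credit R$16000 → R$23855

R$42900 > R$23855, so the tentative minimum tax is the binding amount.

R$42900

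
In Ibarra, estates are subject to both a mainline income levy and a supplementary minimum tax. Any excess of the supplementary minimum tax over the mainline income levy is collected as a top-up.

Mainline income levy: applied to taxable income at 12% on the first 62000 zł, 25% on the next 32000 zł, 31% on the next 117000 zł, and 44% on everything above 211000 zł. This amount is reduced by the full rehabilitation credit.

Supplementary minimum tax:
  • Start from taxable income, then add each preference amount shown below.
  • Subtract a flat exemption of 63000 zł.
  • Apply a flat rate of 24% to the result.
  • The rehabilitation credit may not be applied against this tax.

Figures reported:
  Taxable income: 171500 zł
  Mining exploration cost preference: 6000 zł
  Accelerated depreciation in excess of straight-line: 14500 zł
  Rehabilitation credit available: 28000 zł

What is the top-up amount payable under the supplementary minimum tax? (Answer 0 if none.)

19495 zł

Supplementary minimum tax:
  Adjusted income: 171500 zł + 6000 zł + 14500 zł = 192000 zł
  Less exemption 63000 zł → base 129000 zł
  129000 zł × 24% = 30960 zł

Mainline income levy:
  62000 zł × 12% = 7440 zł
  32000 zł × 25% = 8000 zł
  77500 zł × 31% = 24025 zł
  → 39465 zł
  Less rehabilitation credit 28000 zł → 11465 zł

Excess of supplementary minimum tax over mainline income levy: 30960 zł − 11465 zł = 19495 zł.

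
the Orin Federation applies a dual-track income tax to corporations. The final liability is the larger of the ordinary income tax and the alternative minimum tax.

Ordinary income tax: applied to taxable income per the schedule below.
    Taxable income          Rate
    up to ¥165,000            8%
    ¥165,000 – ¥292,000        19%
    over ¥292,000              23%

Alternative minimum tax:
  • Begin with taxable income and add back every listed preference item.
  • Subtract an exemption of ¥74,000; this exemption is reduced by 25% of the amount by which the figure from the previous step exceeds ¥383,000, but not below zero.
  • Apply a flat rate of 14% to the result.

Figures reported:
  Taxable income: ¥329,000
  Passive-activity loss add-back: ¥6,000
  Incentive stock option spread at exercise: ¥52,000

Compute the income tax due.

¥45,840

Alternative minimum tax:
  Adjusted income: ¥329,000 + ¥6,000 + ¥52,000 = ¥387,000
  Exemption: ¥74,000 − 25% × (¥387,000 − ¥383,000) = ¥74,000 − ¥1,000 = ¥73,000
  Base: ¥387,000 − ¥73,000 = ¥314,000
  ¥314,000 × 14% = ¥43,960

Ordinary income tax:
  ¥165,000 × 8% = ¥13,200
  ¥127,000 × 19% = ¥24,130
  ¥37,000 × 23% = ¥8,510
  → ¥45,840

¥45,840 > ¥43,960, so the ordinary income tax governs.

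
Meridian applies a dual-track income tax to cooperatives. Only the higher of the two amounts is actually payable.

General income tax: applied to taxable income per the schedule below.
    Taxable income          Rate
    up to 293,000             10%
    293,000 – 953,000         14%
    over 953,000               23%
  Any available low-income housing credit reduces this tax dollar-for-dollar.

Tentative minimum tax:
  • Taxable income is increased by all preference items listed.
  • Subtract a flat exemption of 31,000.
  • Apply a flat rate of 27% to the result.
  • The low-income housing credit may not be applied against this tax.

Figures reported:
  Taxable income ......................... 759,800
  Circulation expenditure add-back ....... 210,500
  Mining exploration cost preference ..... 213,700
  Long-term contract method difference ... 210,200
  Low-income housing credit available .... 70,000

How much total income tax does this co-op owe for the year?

368,064

General income tax:
  293,000 × 10% = 29,300
  466,800 × 14% = 65,352
  → 94,652
  Less low-income housing credit 70,000 → 24,652

Tentative minimum tax:
  Adjusted income: 759,800 + 210,500 + 213,700 + 210,200 = 1,394,200
  Less exemption 31,000 → base 1,363,200
  1,363,200 × 27% = 368,064

368,064 > 24,652, so the tentative minimum tax is the binding amount.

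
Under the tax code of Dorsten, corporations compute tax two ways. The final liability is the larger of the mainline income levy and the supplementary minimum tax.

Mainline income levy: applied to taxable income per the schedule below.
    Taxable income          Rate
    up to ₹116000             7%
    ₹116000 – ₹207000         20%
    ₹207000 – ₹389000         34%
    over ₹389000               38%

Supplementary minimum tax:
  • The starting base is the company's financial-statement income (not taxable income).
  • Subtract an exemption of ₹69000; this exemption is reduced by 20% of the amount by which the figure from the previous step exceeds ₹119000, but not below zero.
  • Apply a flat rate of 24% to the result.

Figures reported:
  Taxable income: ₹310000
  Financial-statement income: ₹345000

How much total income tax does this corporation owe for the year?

₹77088

Supplementary minimum tax:
  Base (financial-statement income): ₹345000
  Exemption: ₹69000 − 20% × (₹345000 − ₹119000) = ₹69000 − ₹45200 = ₹23800
  Base: ₹345000 − ₹23800 = ₹321200
  ₹321200 × 24% = ₹77088

Mainline income levy:
  ₹116000 × 7% = ₹8120
  ₹91000 × 20% = ₹18200
  ₹103000 × 34% = ₹35020
  → ₹61340

₹77088 > ₹61340, so the supplementary minimum tax is the binding amount.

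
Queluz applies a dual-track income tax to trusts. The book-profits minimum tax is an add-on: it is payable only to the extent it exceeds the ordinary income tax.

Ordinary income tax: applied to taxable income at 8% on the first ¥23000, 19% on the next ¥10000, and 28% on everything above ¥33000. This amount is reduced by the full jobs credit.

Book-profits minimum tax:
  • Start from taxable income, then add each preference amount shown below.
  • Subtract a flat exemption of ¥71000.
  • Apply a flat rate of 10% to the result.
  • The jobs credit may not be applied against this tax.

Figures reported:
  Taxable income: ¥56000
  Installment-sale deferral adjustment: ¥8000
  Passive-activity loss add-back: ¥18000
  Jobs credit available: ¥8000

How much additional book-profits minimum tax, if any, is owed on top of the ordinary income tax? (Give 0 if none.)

Book-profits minimum tax:
  Adjusted income: ¥56000 + ¥8000 + ¥18000 = ¥82000
  Less exemption ¥71000 → base ¥11000
  ¥11000 × 10% = ¥1100

Ordinary income tax:
  ¥23000 × 8% = ¥1840
  ¥10000 × 19% = ¥1900
  ¥23000 × 28% = ¥6440
  → ¥10180
  Less jobs credit ¥8000 → ¥2180

¥1100 ≤ ¥2180, so no add-on is due.

¥0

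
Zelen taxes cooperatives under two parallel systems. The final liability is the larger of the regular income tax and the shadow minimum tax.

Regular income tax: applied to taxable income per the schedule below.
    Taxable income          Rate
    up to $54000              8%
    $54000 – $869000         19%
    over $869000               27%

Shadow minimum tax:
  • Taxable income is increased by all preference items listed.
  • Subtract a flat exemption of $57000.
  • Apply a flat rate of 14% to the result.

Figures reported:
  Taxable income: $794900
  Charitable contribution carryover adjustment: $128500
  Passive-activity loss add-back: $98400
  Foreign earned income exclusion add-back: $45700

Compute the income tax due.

$145091

Regular income tax:
  $54000 × 8% = $4320
  $740900 × 19% = $140771
  → $145091

Shadow minimum tax:
  Adjusted income: $794900 + $128500 + $98400 + $45700 = $1067500
  Less exemption $57000 → base $1010500
  $1010500 × 14% = $141470

$145091 > $141470, so the regular income tax governs.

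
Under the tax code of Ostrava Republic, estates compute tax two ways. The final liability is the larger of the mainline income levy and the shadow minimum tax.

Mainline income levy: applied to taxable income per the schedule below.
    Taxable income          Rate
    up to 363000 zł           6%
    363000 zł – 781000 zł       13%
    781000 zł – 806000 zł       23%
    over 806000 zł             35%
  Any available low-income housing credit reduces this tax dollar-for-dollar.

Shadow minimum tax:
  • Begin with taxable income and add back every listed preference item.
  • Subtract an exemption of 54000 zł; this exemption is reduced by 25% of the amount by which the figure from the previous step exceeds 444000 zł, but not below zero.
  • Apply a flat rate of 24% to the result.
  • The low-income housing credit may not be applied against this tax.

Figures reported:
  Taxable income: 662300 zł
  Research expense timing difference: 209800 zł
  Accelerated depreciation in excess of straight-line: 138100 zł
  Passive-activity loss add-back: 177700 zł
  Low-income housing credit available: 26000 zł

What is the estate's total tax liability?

Mainline income levy:
  363000 zł × 6% = 21780 zł
  299300 zł × 13% = 38909 zł
  → 60689 zł
  Less low-income housing credit 26000 zł → 34689 zł

Shadow minimum tax:
  Adjusted income: 662300 zł + 209800 zł + 138100 zł + 177700 zł = 1187900 zł
  Exemption: 25% × (1187900 zł − 444000 zł) = 185975 zł ≥ 54000 zł, so the exemption is fully phased out
  Base: 1187900 zł − 0 zł = 1187900 zł
  1187900 zł × 24% = 285096 zł

285096 zł > 34689 zł, so the shadow minimum tax is the binding amount.

285096 zł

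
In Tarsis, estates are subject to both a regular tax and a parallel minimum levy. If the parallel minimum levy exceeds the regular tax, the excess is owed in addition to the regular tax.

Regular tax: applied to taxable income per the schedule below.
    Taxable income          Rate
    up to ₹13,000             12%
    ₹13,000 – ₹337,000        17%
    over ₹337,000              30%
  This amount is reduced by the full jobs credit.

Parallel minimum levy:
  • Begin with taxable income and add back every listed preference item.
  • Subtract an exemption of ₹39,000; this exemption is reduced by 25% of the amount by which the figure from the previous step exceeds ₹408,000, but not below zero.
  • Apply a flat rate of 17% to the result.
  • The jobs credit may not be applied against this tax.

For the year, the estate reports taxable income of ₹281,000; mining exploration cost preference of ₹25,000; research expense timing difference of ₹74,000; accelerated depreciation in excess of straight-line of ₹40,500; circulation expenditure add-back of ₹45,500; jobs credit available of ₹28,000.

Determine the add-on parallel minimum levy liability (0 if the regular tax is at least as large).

₹55,935

Parallel minimum levy:
  Adjusted income: ₹281,000 + ₹25,000 + ₹74,000 + ₹40,500 + ₹45,500 = ₹466,000
  Exemption: ₹39,000 − 25% × (₹466,000 − ₹408,000) = ₹39,000 − ₹14,500 = ₹24,500
  Base: ₹466,000 − ₹24,500 = ₹441,500
  ₹441,500 × 17% = ₹75,055

Regular tax:
  ₹13,000 × 12% = ₹1,560
  ₹268,000 × 17% = ₹45,560
  → ₹47,120
  Less jobs credit ₹28,000 → ₹19,120

Excess of parallel minimum levy over regular tax: ₹75,055 − ₹19,120 = ₹55,935.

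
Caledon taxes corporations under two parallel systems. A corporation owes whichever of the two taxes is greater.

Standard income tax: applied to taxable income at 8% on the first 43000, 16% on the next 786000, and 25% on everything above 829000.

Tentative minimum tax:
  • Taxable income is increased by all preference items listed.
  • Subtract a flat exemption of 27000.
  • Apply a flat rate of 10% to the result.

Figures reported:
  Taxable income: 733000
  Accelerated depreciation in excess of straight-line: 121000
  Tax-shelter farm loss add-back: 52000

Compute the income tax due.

113840

Standard income tax:
  43000 × 8% = 3440
  690000 × 16% = 110400
  → 113840

Tentative minimum tax:
  Adjusted income: 733000 + 121000 + 52000 = 906000
  Less exemption 27000 → base 879000
  879000 × 10% = 87900

113840 > 87900, so the standard income tax governs.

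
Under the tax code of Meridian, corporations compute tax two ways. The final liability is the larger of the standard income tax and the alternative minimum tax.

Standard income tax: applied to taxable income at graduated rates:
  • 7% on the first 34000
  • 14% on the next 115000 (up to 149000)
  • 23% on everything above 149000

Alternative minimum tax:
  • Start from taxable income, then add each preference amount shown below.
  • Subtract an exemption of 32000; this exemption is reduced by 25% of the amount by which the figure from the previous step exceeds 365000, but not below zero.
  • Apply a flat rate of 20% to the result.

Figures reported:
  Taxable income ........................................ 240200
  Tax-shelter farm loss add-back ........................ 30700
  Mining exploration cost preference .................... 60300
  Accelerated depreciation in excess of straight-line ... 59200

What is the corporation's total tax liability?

72950

Standard income tax:
  34000 × 7% = 2380
  115000 × 14% = 16100
  91200 × 23% = 20976
  → 39456

Alternative minimum tax:
  Adjusted income: 240200 + 30700 + 60300 + 59200 = 390400
  Exemption: 32000 − 25% × (390400 − 365000) = 32000 − 6350 = 25650
  Base: 390400 − 25650 = 364750
  364750 × 20% = 72950

72950 > 39456, so the alternative minimum tax is the binding amount.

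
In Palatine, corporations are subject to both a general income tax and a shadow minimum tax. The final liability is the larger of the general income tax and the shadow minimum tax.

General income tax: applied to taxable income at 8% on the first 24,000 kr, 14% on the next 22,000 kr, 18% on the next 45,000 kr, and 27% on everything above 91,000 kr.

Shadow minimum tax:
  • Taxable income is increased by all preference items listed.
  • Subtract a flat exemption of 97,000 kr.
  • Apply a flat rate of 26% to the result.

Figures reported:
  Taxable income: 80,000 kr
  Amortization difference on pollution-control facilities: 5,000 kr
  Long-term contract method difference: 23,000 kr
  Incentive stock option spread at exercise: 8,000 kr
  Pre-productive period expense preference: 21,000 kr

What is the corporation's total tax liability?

11,120 kr

General income tax:
  24,000 kr × 8% = 1,920 kr
  22,000 kr × 14% = 3,080 kr
  34,000 kr × 18% = 6,120 kr
  → 11,120 kr

Shadow minimum tax:
  Adjusted income: 80,000 kr + 5,000 kr + 23,000 kr + 8,000 kr + 21,000 kr = 137,000 kr
  Less exemption 97,000 kr → base 40,000 kr
  40,000 kr × 26% = 10,400 kr

11,120 kr > 10,400 kr, so the general income tax governs.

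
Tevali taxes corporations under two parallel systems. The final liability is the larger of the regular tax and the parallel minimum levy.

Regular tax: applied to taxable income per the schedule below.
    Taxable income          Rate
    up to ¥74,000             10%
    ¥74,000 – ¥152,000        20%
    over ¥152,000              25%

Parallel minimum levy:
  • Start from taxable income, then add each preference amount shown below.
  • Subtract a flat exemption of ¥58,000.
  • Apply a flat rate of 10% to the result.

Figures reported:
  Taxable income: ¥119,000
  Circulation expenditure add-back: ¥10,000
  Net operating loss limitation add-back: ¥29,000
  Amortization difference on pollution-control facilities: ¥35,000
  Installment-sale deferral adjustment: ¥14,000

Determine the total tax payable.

¥16,400

Regular tax:
  ¥74,000 × 10% = ¥7,400
  ¥45,000 × 20% = ¥9,000
  → ¥16,400

Parallel minimum levy:
  Adjusted income: ¥119,000 + ¥10,000 + ¥29,000 + ¥35,000 + ¥14,000 = ¥207,000
  Less exemption ¥58,000 → base ¥149,000
  ¥149,000 × 10% = ¥14,900

¥16,400 > ¥14,900, so the regular tax governs.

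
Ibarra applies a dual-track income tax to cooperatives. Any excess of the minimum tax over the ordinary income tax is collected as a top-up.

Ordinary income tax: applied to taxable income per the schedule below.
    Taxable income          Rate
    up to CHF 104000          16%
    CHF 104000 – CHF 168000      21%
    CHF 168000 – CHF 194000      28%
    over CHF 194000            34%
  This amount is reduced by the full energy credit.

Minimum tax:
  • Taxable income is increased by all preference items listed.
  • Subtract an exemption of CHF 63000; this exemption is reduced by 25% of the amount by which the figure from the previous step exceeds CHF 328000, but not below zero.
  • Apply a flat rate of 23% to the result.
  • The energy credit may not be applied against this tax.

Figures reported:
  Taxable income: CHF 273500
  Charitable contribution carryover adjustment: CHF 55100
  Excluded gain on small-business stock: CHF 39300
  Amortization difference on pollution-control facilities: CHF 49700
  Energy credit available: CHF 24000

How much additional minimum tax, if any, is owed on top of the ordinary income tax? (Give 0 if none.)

Minimum tax:
  Adjusted income: CHF 273500 + CHF 55100 + CHF 39300 + CHF 49700 = CHF 417600
  Exemption: CHF 63000 − 25% × (CHF 417600 − CHF 328000) = CHF 63000 − CHF 22400 = CHF 40600
  Base: CHF 417600 − CHF 40600 = CHF 377000
  CHF 377000 × 23% = CHF 86710

Ordinary income tax:
  CHF 104000 × 16% = CHF 16640
  CHF 64000 × 21% = CHF 13440
  CHF 26000 × 28% = CHF 7280
  CHF 79500 × 34% = CHF 27030
  → CHF 64390
  Less energy credit CHF 24000 → CHF 40390

Excess of minimum tax over ordinary income tax: CHF 86710 − CHF 40390 = CHF 46320.

CHF 46320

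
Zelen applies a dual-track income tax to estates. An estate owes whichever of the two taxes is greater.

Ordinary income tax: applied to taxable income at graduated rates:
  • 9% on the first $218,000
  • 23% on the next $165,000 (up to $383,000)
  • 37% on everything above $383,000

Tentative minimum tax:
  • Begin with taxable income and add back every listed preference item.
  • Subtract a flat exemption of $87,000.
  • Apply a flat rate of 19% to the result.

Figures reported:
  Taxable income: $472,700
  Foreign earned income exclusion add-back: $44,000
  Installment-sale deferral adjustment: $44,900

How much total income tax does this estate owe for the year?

$90,759

Ordinary income tax:
  $218,000 × 9% = $19,620
  $165,000 × 23% = $37,950
  $89,700 × 37% = $33,189
  → $90,759

Tentative minimum tax:
  Adjusted income: $472,700 + $44,000 + $44,900 = $561,600
  Less exemption $87,000 → base $474,600
  $474,600 × 19% = $90,174

$90,759 > $90,174, so the ordinary income tax governs.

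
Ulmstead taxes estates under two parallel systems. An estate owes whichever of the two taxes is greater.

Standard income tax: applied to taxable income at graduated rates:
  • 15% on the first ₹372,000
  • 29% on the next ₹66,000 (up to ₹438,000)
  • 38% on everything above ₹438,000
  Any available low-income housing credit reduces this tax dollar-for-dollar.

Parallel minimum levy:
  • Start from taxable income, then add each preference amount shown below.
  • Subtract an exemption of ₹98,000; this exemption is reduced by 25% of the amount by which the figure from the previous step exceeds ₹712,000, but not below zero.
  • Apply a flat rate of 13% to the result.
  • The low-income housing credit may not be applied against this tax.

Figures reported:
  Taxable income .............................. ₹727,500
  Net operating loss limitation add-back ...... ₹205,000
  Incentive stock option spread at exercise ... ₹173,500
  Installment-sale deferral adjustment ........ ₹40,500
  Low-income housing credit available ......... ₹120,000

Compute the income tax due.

Parallel minimum levy:
  Adjusted income: ₹727,500 + ₹205,000 + ₹173,500 + ₹40,500 = ₹1,146,500
  Exemption: 25% × (₹1,146,500 − ₹712,000) = ₹108,625 ≥ ₹98,000, so the exemption is fully phased out
  Base: ₹1,146,500 − ₹0 = ₹1,146,500
  ₹1,146,500 × 13% = ₹149,045

Standard income tax:
  ₹372,000 × 15% = ₹55,800
  ₹66,000 × 29% = ₹19,140
  ₹289,500 × 38% = ₹110,010
  → ₹184,950
  Less low-income housing credit ₹120,000 → ₹64,950

₹149,045 > ₹64,950, so the parallel minimum levy is the binding amount.

₹149,045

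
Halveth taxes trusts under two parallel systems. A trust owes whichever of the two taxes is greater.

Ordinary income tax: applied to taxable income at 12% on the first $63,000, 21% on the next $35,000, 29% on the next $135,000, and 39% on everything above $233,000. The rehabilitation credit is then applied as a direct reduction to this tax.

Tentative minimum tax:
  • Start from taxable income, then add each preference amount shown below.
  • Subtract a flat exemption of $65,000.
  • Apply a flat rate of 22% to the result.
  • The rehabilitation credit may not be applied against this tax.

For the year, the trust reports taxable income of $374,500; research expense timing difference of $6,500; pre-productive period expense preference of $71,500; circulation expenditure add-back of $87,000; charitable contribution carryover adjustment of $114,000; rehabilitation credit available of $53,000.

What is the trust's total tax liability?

Tentative minimum tax:
  Adjusted income: $374,500 + $6,500 + $71,500 + $87,000 + $114,000 = $653,500
  Less exemption $65,000 → base $588,500
  $588,500 × 22% = $129,470

Ordinary income tax:
  $63,000 × 12% = $7,560
  $35,000 × 21% = $7,350
  $135,000 × 29% = $39,150
  $141,500 × 39% = $55,185
  → $109,245
  Less rehabilitation credit $53,000 → $56,245

$129,470 > $56,245, so the tentative minimum tax is the binding amount.

$129,470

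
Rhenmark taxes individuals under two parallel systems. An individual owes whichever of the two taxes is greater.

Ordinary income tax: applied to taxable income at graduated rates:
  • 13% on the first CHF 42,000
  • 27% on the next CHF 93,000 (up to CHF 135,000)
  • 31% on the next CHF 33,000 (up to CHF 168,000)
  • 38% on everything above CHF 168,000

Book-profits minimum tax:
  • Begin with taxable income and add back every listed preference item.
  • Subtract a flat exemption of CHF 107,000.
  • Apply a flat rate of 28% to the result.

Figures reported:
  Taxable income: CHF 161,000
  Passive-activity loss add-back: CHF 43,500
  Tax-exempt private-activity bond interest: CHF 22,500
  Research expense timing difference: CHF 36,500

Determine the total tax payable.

CHF 43,820

Ordinary income tax:
  CHF 42,000 × 13% = CHF 5,460
  CHF 93,000 × 27% = CHF 25,110
  CHF 26,000 × 31% = CHF 8,060
  → CHF 38,630

Book-profits minimum tax:
  Adjusted income: CHF 161,000 + CHF 43,500 + CHF 22,500 + CHF 36,500 = CHF 263,500
  Less exemption CHF 107,000 → base CHF 156,500
  CHF 156,500 × 28% = CHF 43,820

CHF 43,820 > CHF 38,630, so the book-profits minimum tax is the binding amount.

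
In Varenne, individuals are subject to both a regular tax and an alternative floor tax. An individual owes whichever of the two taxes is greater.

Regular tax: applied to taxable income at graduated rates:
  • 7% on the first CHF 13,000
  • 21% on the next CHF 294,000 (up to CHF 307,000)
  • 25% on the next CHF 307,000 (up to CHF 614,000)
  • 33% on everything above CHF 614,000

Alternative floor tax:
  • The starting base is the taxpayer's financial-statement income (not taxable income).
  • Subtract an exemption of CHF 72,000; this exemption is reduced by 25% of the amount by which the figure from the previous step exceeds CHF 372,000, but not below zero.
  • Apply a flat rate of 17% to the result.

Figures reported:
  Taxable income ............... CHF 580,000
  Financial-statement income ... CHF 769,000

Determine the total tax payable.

Regular tax:
  CHF 13,000 × 7% = CHF 910
  CHF 294,000 × 21% = CHF 61,740
  CHF 273,000 × 25% = CHF 68,250
  → CHF 130,900

Alternative floor tax:
  Base (financial-statement income): CHF 769,000
  Exemption: 25% × (CHF 769,000 − CHF 372,000) = CHF 99,250 ≥ CHF 72,000, so the exemption is fully phased out
  Base: CHF 769,000 − CHF 0 = CHF 769,000
  CHF 769,000 × 17% = CHF 130,730

CHF 130,900 > CHF 130,730, so the regular tax governs.

CHF 130,900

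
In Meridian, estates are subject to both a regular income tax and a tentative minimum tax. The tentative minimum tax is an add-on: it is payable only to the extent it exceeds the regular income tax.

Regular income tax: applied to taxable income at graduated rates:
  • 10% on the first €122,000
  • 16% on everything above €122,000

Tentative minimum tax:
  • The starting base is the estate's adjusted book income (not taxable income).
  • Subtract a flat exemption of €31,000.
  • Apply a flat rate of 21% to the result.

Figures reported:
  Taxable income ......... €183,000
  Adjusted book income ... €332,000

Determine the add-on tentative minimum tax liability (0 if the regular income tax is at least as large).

Tentative minimum tax:
  Base (adjusted book income): €332,000
  Less exemption €31,000 → base €301,000
  €301,000 × 21% = €63,210

Regular income tax:
  €122,000 × 10% = €12,200
  €61,000 × 16% = €9,760
  → €21,960

Excess of tentative minimum tax over regular income tax: €63,210 − €21,960 = €41,250.

€41,250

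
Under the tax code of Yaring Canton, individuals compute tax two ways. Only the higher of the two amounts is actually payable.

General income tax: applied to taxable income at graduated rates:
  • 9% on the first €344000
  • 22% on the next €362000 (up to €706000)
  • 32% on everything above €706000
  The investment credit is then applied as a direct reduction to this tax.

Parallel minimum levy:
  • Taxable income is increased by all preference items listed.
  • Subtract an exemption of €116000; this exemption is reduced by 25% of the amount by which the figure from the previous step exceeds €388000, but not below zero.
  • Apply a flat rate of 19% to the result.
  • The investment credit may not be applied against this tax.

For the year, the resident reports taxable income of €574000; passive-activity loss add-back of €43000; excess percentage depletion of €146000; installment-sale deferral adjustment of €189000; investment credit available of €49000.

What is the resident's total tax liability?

€180880

Parallel minimum levy:
  Adjusted income: €574000 + €43000 + €146000 + €189000 = €952000
  Exemption: 25% × (€952000 − €388000) = €141000 ≥ €116000, so the exemption is fully phased out
  Base: €952000 − €0 = €952000
  €952000 × 19% = €180880

General income tax:
  €344000 × 9% = €30960
  €230000 × 22% = €50600
  → €81560
  Less investment credit €49000 → €32560

€180880 > €32560, so the parallel minimum levy is the binding amount.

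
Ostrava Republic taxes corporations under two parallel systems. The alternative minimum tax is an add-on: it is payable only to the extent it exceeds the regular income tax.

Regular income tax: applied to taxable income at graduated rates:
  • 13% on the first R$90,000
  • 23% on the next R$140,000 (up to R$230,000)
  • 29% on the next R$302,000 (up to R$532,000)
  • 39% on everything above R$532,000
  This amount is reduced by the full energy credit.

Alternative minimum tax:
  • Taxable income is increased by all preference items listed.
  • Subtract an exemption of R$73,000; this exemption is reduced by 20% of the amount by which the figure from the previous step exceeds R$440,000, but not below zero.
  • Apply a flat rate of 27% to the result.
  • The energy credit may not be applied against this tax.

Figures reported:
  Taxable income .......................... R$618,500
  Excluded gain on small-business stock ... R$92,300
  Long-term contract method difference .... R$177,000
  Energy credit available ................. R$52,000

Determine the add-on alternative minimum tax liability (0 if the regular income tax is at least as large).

Alternative minimum tax:
  Adjusted income: R$618,500 + R$92,300 + R$177,000 = R$887,800
  Exemption: 20% × (R$887,800 − R$440,000) = R$89,560 ≥ R$73,000, so the exemption is fully phased out
  Base: R$887,800 − R$0 = R$887,800
  R$887,800 × 27% = R$239,706

Regular income tax:
  R$90,000 × 13% = R$11,700
  R$140,000 × 23% = R$32,200
  R$302,000 × 29% = R$87,580
  R$86,500 × 39% = R$33,735
  → R$165,215
  Less energy credit R$52,000 → R$113,215

Excess of alternative minimum tax over regular income tax: R$239,706 − R$113,215 = R$126,491.

R$126,491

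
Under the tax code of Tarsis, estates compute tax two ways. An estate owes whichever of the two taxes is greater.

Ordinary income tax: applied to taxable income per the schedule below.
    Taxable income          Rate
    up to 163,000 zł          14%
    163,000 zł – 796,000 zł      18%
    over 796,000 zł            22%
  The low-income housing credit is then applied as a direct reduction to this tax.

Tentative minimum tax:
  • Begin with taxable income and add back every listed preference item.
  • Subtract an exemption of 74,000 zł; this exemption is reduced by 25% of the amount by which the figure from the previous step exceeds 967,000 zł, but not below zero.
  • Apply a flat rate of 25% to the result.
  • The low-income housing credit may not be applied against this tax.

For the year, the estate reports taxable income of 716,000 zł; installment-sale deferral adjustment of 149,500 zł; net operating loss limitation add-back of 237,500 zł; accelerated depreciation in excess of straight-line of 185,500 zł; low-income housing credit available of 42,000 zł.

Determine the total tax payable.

Tentative minimum tax:
  Adjusted income: 716,000 zł + 149,500 zł + 237,500 zł + 185,500 zł = 1,288,500 zł
  Exemption: 25% × (1,288,500 zł − 967,000 zł) = 80,375 zł ≥ 74,000 zł, so the exemption is fully phased out
  Base: 1,288,500 zł − 0 zł = 1,288,500 zł
  1,288,500 zł × 25% = 322,125 zł

Ordinary income tax:
  163,000 zł × 14% = 22,820 zł
  553,000 zł × 18% = 99,540 zł
  → 122,360 zł
  Less low-income housing credit 42,000 zł → 80,360 zł

322,125 zł > 80,360 zł, so the tentative minimum tax is the binding amount.

322,125 zł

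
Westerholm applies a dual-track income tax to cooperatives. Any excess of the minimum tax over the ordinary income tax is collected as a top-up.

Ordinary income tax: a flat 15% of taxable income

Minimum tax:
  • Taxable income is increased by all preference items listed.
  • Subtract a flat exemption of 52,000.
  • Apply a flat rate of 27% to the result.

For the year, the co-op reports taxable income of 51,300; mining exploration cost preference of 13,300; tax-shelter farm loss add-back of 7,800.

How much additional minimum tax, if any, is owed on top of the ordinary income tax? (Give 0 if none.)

Minimum tax:
  Adjusted income: 51,300 + 13,300 + 7,800 = 72,400
  Less exemption 52,000 → base 20,400
  20,400 × 27% = 5,508

Ordinary income tax:
  51,300 × 15% = 7,695

5,508 ≤ 7,695, so no add-on is due.

0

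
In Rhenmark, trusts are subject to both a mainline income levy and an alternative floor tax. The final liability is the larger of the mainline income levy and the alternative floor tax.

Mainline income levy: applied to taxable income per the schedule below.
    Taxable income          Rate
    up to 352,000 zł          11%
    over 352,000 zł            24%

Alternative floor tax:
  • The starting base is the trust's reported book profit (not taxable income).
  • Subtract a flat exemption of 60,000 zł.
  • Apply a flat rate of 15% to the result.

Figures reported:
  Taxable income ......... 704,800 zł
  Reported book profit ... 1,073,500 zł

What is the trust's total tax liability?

152,025 zł

Mainline income levy:
  352,000 zł × 11% = 38,720 zł
  352,800 zł × 24% = 84,672 zł
  → 123,392 zł

Alternative floor tax:
  Base (reported book profit): 1,073,500 zł
  Less exemption 60,000 zł → base 1,013,500 zł
  1,013,500 zł × 15% = 152,025 zł

152,025 zł > 123,392 zł, so the alternative floor tax is the binding amount.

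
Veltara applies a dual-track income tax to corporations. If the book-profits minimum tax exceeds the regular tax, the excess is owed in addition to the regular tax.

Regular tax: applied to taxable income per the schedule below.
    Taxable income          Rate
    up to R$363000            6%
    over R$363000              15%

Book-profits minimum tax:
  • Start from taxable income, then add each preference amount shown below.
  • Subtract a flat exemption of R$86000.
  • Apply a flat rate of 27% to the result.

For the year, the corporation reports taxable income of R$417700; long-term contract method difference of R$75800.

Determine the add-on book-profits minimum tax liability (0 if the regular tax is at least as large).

R$80040

Book-profits minimum tax:
  Adjusted income: R$417700 + R$75800 = R$493500
  Less exemption R$86000 → base R$407500
  R$407500 × 27% = R$110025

Regular tax:
  R$363000 × 6% = R$21780
  R$54700 × 15% = R$8205
  → R$29985

Excess of book-profits minimum tax over regular tax: R$110025 − R$29985 = R$80040.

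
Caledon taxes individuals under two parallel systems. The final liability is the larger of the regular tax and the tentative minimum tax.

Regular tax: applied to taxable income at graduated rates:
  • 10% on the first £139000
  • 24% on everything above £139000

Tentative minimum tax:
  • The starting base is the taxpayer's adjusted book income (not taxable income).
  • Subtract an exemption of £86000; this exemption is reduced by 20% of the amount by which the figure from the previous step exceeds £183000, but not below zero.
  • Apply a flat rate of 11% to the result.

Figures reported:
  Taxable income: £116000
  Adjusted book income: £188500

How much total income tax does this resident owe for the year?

Regular tax:
  £116000 × 10% = £11600

Tentative minimum tax:
  Base (adjusted book income): £188500
  Exemption: £86000 − 20% × (£188500 − £183000) = £86000 − £1100 = £84900
  Base: £188500 − £84900 = £103600
  £103600 × 11% = £11396

£11600 > £11396, so the regular tax governs.

£11600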